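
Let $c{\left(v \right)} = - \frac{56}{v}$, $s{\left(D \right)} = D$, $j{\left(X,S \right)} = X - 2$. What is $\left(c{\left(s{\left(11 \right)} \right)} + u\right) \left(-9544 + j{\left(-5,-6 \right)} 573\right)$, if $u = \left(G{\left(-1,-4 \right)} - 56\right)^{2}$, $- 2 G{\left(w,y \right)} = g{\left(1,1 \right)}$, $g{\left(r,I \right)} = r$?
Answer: $- \frac{1900885425}{44} \approx -4.3202 \cdot 10^{7}$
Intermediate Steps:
$j{\left(X,S \right)} = -2 + X$
$G{\left(w,y \right)} = - \frac{1}{2}$ ($G{\left(w,y \right)} = \left(- \frac{1}{2}\right) 1 = - \frac{1}{2}$)
$u = \frac{12769}{4}$ ($u = \left(- \frac{1}{2} - 56\right)^{2} = \left(- \frac{113}{2}\right)^{2} = \frac{12769}{4} \approx 3192.3$)
$\left(c{\left(s{\left(11 \right)} \right)} + u\right) \left(-9544 + j{\left(-5,-6 \right)} 573\right) = \left(- \frac{56}{11} + \frac{12769}{4}\right) \left(-9544 + \left(-2 - 5\right) 573\right) = \left(\left(-56\right) \frac{1}{11} + \frac{12769}{4}\right) \left(-9544 - 4011\right) = \left(- \frac{56}{11} + \frac{12769}{4}\right) \left(-9544 - 4011\right) = \frac{140235}{44} \left(-13555\right) = - \frac{1900885425}{44}$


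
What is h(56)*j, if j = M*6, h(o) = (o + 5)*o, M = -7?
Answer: -143472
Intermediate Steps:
h(o) = o*(5 + o) (h(o) = (5 + o)*o = o*(5 + o))
j = -42 (j = -7*6 = -42)
h(56)*j = (56*(5 + 56))*(-42) = (56*61)*(-42) = 3416*(-42) = -143472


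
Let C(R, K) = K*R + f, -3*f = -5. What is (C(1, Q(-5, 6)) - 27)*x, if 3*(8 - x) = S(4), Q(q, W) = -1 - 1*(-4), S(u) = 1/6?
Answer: -9581/54 ≈ -177.43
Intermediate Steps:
S(u) = 1/6
Q(q, W) = 3 (Q(q, W) = -1 + 4 = 3)
x = 143/18 (x = 8 - 1/3*1/6 = 8 - 1/18 = 143/18 ≈ 7.9444)
f = 5/3 (f = -1/3*(-5) = 5/3 ≈ 1.6667)
C(R, K) = 5/3 + K*R (C(R, K) = K*R + 5/3 = 5/3 + K*R)
(C(1, Q(-5, 6)) - 27)*x = ((5/3 + 3*1) - 27)*(143/18) = ((5/3 + 3) - 27)*(143/18) = (14/3 - 27)*(143/18) = -67/3*143/18 = -9581/54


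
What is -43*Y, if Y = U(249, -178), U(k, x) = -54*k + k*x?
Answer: 2484024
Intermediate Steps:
Y = -57768 (Y = 249*(-54 - 178) = 249*(-232) = -57768)
-43*Y = -43*(-57768) = 2484024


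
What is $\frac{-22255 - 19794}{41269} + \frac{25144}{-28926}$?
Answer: $- \frac{1126988555}{596873547} \approx -1.8882$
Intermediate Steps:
$\frac{-22255 - 19794}{41269} + \frac{25144}{-28926} = \left(-42049\right) \frac{1}{41269} + 25144 \left(- \frac{1}{28926}\right) = - \frac{42049}{41269} - \frac{12572}{14463} = - \frac{1126988555}{596873547}$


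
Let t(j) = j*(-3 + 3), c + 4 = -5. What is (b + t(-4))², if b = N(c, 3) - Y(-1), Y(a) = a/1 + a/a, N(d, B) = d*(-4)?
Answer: 1296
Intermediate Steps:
c = -9 (c = -4 - 5 = -9)
N(d, B) = -4*d
t(j) = 0 (t(j) = j*0 = 0)
Y(a) = 1 + a (Y(a) = a*1 + 1 = a + 1 = 1 + a)
b = 36 (b = -4*(-9) - (1 - 1) = 36 - 1*0 = 36 + 0 = 36)
(b + t(-4))² = (36 + 0)² = 36² = 1296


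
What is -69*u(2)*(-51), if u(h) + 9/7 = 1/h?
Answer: -38709/14 ≈ -2764.9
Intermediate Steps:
u(h) = -9/7 + 1/h
-69*u(2)*(-51) = -69*(-9/7 + 1/2)*(-51) = -69*(-9/7 + ½)*(-51) = -69*(-11/14)*(-51) = (759/14)*(-51) = -38709/14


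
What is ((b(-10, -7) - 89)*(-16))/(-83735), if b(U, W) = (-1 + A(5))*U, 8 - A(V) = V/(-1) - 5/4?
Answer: -3544/83735 ≈ -0.042324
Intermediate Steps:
A(V) = 37/4 + V (A(V) = 8 - (V/(-1) - 5/4) = 8 - (V*(-1) - 5*1/4) = 8 - (-V - 5/4) = 8 - (-5/4 - V) = 8 + (5/4 + V) = 37/4 + V)
b(U, W) = 53*U/4 (b(U, W) = (-1 + (37/4 + 5))*U = (-1 + 57/4)*U = 53*U/4)
((b(-10, -7) - 89)*(-16))/(-83735) = (((53/4)*(-10) - 89)*(-16))/(-83735) = ((-265/2 - 89)*(-16))*(-1/83735) = -443/2*(-16)*(-1/83735) = 3544*(-1/83735) = -3544/83735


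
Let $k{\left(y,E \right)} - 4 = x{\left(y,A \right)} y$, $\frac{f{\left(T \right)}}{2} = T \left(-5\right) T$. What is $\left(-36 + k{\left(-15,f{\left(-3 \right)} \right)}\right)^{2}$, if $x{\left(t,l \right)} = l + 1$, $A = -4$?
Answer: $169$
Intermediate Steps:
$x{\left(t,l \right)} = 1 + l$
$f{\left(T \right)} = - 10 T^{2}$ ($f{\left(T \right)} = 2 T \left(-5\right) T = 2 - 5 T T = 2 \left(- 5 T^{2}\right) = - 10 T^{2}$)
$k{\left(y,E \right)} = 4 - 3 y$ ($k{\left(y,E \right)} = 4 + \left(1 - 4\right) y = 4 - 3 y$)
$\left(-36 + k{\left(-15,f{\left(-3 \right)} \right)}\right)^{2} = \left(-36 + \left(4 - -45\right)\right)^{2} = \left(-36 + \left(4 + 45\right)\right)^{2} = \left(-36 + 49\right)^{2} = 13^{2} = 169$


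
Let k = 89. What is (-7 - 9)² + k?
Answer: 345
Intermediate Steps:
(-7 - 9)² + k = (-7 - 9)² + 89 = (-16)² + 89 = 256 + 89 = 345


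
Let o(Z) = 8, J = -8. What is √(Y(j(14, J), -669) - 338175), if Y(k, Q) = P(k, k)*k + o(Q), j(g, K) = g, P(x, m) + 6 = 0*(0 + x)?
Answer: I*√338251 ≈ 581.59*I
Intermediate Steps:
P(x, m) = -6 (P(x, m) = -6 + 0*(0 + x) = -6 + 0*x = -6 + 0 = -6)
Y(k, Q) = 8 - 6*k (Y(k, Q) = -6*k + 8 = 8 - 6*k)
√(Y(j(14, J), -669) - 338175) = √((8 - 6*14) - 338175) = √((8 - 84) - 338175) = √(-76 - 338175) = √(-338251) = I*√338251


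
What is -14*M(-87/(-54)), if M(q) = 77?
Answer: -1078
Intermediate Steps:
-14*M(-87/(-54)) = -14*77 = -1078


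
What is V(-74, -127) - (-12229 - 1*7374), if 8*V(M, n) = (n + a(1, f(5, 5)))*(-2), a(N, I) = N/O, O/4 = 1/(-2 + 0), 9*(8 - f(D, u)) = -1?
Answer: 157079/8 ≈ 19635.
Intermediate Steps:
f(D, u) = 73/9 (f(D, u) = 8 - ⅑*(-1) = 8 + ⅑ = 73/9)
O = -2 (O = 4/(-2 + 0) = 4/(-2) = 4*(-½) = -2)
a(N, I) = -N/2 (a(N, I) = N/(-2) = N*(-½) = -N/2)
V(M, n) = ⅛ - n/4 (V(M, n) = ((n - ½*1)*(-2))/8 = ((n - ½)*(-2))/8 = ((-½ + n)*(-2))/8 = (1 - 2*n)/8 = ⅛ - n/4)
V(-74, -127) - (-12229 - 1*7374) = (⅛ - ¼*(-127)) - (-12229 - 1*7374) = (⅛ + 127/4) - (-12229 - 7374) = 255/8 - 1*(-19603) = 255/8 + 19603 = 157079/8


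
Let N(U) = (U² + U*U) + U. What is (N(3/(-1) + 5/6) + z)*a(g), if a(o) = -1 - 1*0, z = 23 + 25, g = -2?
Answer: -497/9 ≈ -55.222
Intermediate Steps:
N(U) = U + 2*U² (N(U) = (U² + U²) + U = 2*U² + U = U + 2*U²)
z = 48
a(o) = -1 (a(o) = -1 + 0 = -1)
(N(3/(-1) + 5/6) + z)*a(g) = ((3/(-1) + 5/6)*(1 + 2*(3/(-1) + 5/6)) + 48)*(-1) = ((3*(-1) + 5*(⅙))*(1 + 2*(3*(-1) + 5*(⅙))) + 48)*(-1) = ((-3 + ⅚)*(1 + 2*(-3 + ⅚)) + 48)*(-1) = (-13*(1 + 2*(-13/6))/6 + 48)*(-1) = (-13*(1 - 13/3)/6 + 48)*(-1) = (-13/6*(-10/3) + 48)*(-1) = (65/9 + 48)*(-1) = (497/9)*(-1) = -497/9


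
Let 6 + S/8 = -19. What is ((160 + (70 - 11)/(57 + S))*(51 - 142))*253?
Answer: -3674181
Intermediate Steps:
S = -200 (S = -48 + 8*(-19) = -48 - 152 = -200)
((160 + (70 - 11)/(57 + S))*(51 - 142))*253 = ((160 + (70 - 11)/(57 - 200))*(51 - 142))*253 = ((160 + 59/(-143))*(-91))*253 = ((160 + 59*(-1/143))*(-91))*253 = ((160 - 59/143)*(-91))*253 = ((22821/143)*(-91))*253 = -159747/11*253 = -3674181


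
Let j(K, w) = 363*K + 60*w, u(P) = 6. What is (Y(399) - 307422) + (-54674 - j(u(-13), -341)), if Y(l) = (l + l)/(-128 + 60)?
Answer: -11690075/34 ≈ -3.4383e+5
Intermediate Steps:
j(K, w) = 60*w + 363*K
Y(l) = -l/34 (Y(l) = (2*l)/(-68) = (2*l)*(-1/68) = -l/34)
(Y(399) - 307422) + (-54674 - j(u(-13), -341)) = (-1/34*399 - 307422) + (-54674 - (60*(-341) + 363*6)) = (-399/34 - 307422) + (-54674 - (-20460 + 2178)) = -10452747/34 + (-54674 - 1*(-18282)) = -10452747/34 + (-54674 + 18282) = -10452747/34 - 36392 = -11690075/34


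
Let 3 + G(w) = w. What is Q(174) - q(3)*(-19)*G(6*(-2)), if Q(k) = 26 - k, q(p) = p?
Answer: -1003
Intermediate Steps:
G(w) = -3 + w
Q(174) - q(3)*(-19)*G(6*(-2)) = (26 - 1*174) - 3*(-19)*(-3 + 6*(-2)) = (26 - 174) - (-57)*(-3 - 12) = -148 - (-57)*(-15) = -148 - 1*855 = -148 - 855 = -1003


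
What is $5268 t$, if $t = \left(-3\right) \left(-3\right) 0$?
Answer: $0$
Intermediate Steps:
$t = 0$ ($t = 9 \cdot 0 = 0$)
$5268 t = 5268 \cdot 0 = 0$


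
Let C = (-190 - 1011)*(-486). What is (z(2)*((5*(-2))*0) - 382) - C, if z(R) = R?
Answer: -584068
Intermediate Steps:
C = 583686 (C = -1201*(-486) = 583686)
(z(2)*((5*(-2))*0) - 382) - C = (2*((5*(-2))*0) - 382) - 1*583686 = (2*(-10*0) - 382) - 583686 = (2*0 - 382) - 583686 = (0 - 382) - 583686 = -382 - 583686 = -584068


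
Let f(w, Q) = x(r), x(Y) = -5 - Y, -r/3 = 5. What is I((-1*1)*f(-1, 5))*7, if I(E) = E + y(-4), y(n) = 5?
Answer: -35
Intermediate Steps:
r = -15 (r = -3*5 = -15)
f(w, Q) = 10 (f(w, Q) = -5 - 1*(-15) = -5 + 15 = 10)
I(E) = 5 + E (I(E) = E + 5 = 5 + E)
I((-1*1)*f(-1, 5))*7 = (5 - 1*1*10)*7 = (5 - 1*10)*7 = (5 - 10)*7 = -5*7 = -35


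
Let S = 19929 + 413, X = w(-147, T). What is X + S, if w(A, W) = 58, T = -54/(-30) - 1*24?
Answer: 20400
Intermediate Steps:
T = -111/5 (T = -54*(-1/30) - 24 = 9/5 - 24 = -111/5 ≈ -22.200)
X = 58
S = 20342
X + S = 58 + 20342 = 20400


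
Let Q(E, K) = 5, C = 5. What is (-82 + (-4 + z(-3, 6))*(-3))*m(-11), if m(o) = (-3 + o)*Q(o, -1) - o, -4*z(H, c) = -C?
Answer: 17405/4 ≈ 4351.3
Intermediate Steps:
z(H, c) = 5/4 (z(H, c) = -(-1)*5/4 = -¼*(-5) = 5/4)
m(o) = -15 + 4*o (m(o) = (-3 + o)*5 - o = (-15 + 5*o) - o = -15 + 4*o)
(-82 + (-4 + z(-3, 6))*(-3))*m(-11) = (-82 + (-4 + 5/4)*(-3))*(-15 + 4*(-11)) = (-82 - 11/4*(-3))*(-15 - 44) = (-82 + 33/4)*(-59) = -295/4*(-59) = 17405/4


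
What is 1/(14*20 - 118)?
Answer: 1/162 ≈ 0.0061728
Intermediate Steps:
1/(14*20 - 118) = 1/(280 - 118) = 1/162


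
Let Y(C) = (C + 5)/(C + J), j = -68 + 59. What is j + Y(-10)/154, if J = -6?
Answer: -22171/2464 ≈ -8.9980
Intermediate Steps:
j = -9
Y(C) = (5 + C)/(-6 + C) (Y(C) = (C + 5)/(C - 6) = (5 + C)/(-6 + C))
j + Y(-10)/154 = -9 + ((5 - 10)/(-6 - 10))/154 = -9 + (-5/(-16))/154 = -9 + (-1/16*(-5))/154 = -9 + (1/154)*(5/16) = -9 + 5/2464 = -22171/2464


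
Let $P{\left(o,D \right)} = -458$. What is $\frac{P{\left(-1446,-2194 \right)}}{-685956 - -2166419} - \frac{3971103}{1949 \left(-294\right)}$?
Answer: $\frac{1959602874647}{282771393926} \approx 6.93$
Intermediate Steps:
$\frac{P{\left(-1446,-2194 \right)}}{-685956 - -2166419} - \frac{3971103}{1949 \left(-294\right)} = - \frac{458}{-685956 - -2166419} - \frac{3971103}{1949 \left(-294\right)} = - \frac{458}{-685956 + 2166419} - \frac{3971103}{-573006} = - \frac{458}{1480463} - - \frac{1323701}{191002} = \left(-458\right) \frac{1}{1480463} + \frac{1323701}{191002} = - \frac{458}{1480463} + \frac{1323701}{191002} = \frac{1959602874647}{282771393926}$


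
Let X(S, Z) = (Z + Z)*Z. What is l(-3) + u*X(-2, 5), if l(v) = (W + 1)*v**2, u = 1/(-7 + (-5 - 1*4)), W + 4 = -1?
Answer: -313/8 ≈ -39.125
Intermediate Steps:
W = -5 (W = -4 - 1 = -5)
X(S, Z) = 2*Z**2 (X(S, Z) = (2*Z)*Z = 2*Z**2)
u = -1/16 (u = 1/(-7 + (-5 - 4)) = 1/(-7 - 9) = 1/(-16) = -1/16 ≈ -0.062500)
l(v) = -4*v**2 (l(v) = (-5 + 1)*v**2 = -4*v**2)
l(-3) + u*X(-2, 5) = -4*(-3)**2 - 5**2/8 = -4*9 - 25/8 = -36 - 1/16*50 = -36 - 25/8 = -313/8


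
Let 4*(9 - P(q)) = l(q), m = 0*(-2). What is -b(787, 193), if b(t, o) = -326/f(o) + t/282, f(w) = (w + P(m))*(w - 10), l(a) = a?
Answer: -4833385/1737402 ≈ -2.7820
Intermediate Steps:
m = 0
P(q) = 9 - q/4
f(w) = (-10 + w)*(9 + w) (f(w) = (w + (9 - ¼*0))*(w - 10) = (w + (9 + 0))*(-10 + w) = (w + 9)*(-10 + w) = (9 + w)*(-10 + w) = (-10 + w)*(9 + w))
b(t, o) = -326/(-90 + o² - o) + t/282
-b(787, 193) = -(326 + (1/282)*787*(90 + 193 - 1*193²))/(90 + 193 - 1*193²) = -(326 + (1/282)*787*(90 + 193 - 1*37249))/(90 + 193 - 1*37249) = -(326 + (1/282)*787*(90 + 193 - 37249))/(90 + 193 - 37249) = -(326 + (1/282)*787*(-36966))/(-36966) = -(-1)*(326 - 4848707/47)/36966 = -(-1)*(-4833385)/(36966*47) = -1*4833385/1737402 = -4833385/1737402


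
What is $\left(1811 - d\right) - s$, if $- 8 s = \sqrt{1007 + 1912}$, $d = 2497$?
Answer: $-686 + \frac{\sqrt{2919}}{8} \approx -679.25$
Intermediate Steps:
$s = - \frac{\sqrt{2919}}{8}$ ($s = - \frac{\sqrt{1007 + 1912}}{8} = - \frac{\sqrt{2919}}{8} \approx -6.7535$)
$\left(1811 - d\right) - s = \left(1811 - 2497\right) - - \frac{\sqrt{2919}}{8} = \left(1811 - 2497\right) + \frac{\sqrt{2919}}{8} = -686 + \frac{\sqrt{2919}}{8}$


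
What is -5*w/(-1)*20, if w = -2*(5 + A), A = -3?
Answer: -400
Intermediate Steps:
w = -4 (w = -2*(5 - 3) = -2*2 = -4)
-5*w/(-1)*20 = -5*(-4)/(-1)*20 = -(-5)*(-4)*20 = -5*4*20 = -20*20 = -400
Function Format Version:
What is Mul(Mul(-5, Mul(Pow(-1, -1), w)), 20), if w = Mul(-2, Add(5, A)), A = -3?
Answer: -400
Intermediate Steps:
w = -4 (w = Mul(-2, Add(5, -3)) = Mul(-2, 2) = -4)
Mul(Mul(-5, Mul(Pow(-1, -1), w)), 20) = Mul(Mul(-5, Mul(Pow(-1, -1), -4)), 20) = Mul(Mul(-5, Mul(-1, -4)), 20) = Mul(Mul(-5, 4), 20) = Mul(-20, 20) = -400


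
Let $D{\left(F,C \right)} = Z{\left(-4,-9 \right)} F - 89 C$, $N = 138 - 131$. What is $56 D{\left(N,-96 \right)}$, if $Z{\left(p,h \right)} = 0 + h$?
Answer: $474936$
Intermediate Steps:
$Z{\left(p,h \right)} = h$
$N = 7$ ($N = 138 - 131 = 7$)
$D{\left(F,C \right)} = - 89 C - 9 F$ ($D{\left(F,C \right)} = - 9 F - 89 C = - 89 C - 9 F$)
$56 D{\left(N,-96 \right)} = 56 \left(\left(-89\right) \left(-96\right) - 63\right) = 56 \left(8544 - 63\right) = 56 \cdot 8481 = 474936$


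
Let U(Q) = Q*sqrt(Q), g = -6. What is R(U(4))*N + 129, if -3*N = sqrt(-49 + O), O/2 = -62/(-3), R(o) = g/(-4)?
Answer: 129 - I*sqrt(69)/6 ≈ 129.0 - 1.3844*I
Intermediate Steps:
U(Q) = Q**(3/2)
R(o) = 3/2 (R(o) = -6/(-4) = -6*(-1/4) = 3/2)
O = 124/3 (O = 2*(-62/(-3)) = 2*(-62*(-1/3)) = 2*(62/3) = 124/3 ≈ 41.333)
N = -I*sqrt(69)/9 (N = -sqrt(-49 + 124/3)/3 = -I*sqrt(69)/9 ≈ -0.92296*I)
R(U(4))*N + 129 = 3*(-I*sqrt(69)/9)/2 + 129 = -I*sqrt(69)/6 + 129 = 129 - I*sqrt(69)/6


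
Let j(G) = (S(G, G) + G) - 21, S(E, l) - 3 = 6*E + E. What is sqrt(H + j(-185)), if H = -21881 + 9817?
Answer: I*sqrt(13562) ≈ 116.46*I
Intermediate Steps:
S(E, l) = 3 + 7*E (S(E, l) = 3 + (6*E + E) = 3 + 7*E)
j(G) = -18 + 8*G (j(G) = ((3 + 7*G) + G) - 21 = (3 + 8*G) - 21 = -18 + 8*G)
H = -12064
sqrt(H + j(-185)) = sqrt(-12064 + (-18 + 8*(-185))) = sqrt(-12064 + (-18 - 1480)) = sqrt(-12064 - 1498) = sqrt(-13562) = I*sqrt(13562)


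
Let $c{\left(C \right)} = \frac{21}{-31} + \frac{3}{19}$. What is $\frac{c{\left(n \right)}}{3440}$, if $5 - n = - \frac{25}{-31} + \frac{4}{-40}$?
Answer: $- \frac{153}{1013080} \approx -0.00015102$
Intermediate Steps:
$n = \frac{1331}{310}$ ($n = 5 - \left(- \frac{25}{-31} + \frac{4}{-40}\right) = 5 - \left(\left(-25\right) \left(- \frac{1}{31}\right) + 4 \left(- \frac{1}{40}\right)\right) = 5 - \left(\frac{25}{31} - \frac{1}{10}\right) = 5 - \frac{219}{310} = \frac{1331}{310} \approx 4.2935$)
$c{\left(C \right)} = - \frac{306}{589}$ ($c{\left(C \right)} = 21 \left(- \frac{1}{31}\right) + 3 \cdot \frac{1}{19} = - \frac{21}{31} + \frac{3}{19} = - \frac{306}{589}$)
$\frac{c{\left(n \right)}}{3440} = - \frac{306}{589 \cdot 3440} = \left(- \frac{306}{589}\right) \frac{1}{3440} = - \frac{153}{1013080}$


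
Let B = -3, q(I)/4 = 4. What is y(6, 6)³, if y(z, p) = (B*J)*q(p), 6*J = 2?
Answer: -4096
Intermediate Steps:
J = ⅓ (J = (⅙)*2 = ⅓ ≈ 0.33333)
q(I) = 16 (q(I) = 4*4 = 16)
y(z, p) = -16 (y(z, p) = -3*⅓*16 = -1*16 = -16)
y(6, 6)³ = (-16)³ = -4096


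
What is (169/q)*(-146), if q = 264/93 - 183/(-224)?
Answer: -171336256/25385 ≈ -6749.5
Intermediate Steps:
q = 25385/6944 (q = 264*(1/93) - 183*(-1/224) = 88/31 + 183/224 = 25385/6944 ≈ 3.6557)
(169/q)*(-146) = (169/(25385/6944))*(-146) = (169*(6944/25385))*(-146) = (1173536/25385)*(-146) = -171336256/25385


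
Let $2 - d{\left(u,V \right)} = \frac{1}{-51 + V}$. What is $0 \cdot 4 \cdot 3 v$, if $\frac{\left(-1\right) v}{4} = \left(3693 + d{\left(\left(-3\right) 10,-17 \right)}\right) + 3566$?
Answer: $0$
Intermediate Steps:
$d{\left(u,V \right)} = 2 - \frac{1}{-51 + V}$
$v = - \frac{493749}{17}$ ($v = - 4 \left(\left(3693 + \frac{-103 + 2 \left(-17\right)}{-51 - 17}\right) + 3566\right) = - 4 \left(\left(3693 + \frac{-103 - 34}{-68}\right) + 3566\right) = - 4 \left(\left(3693 - - \frac{137}{68}\right) + 3566\right) = - 4 \left(\left(3693 + \frac{137}{68}\right) + 3566\right) = - 4 \left(\frac{251261}{68} + 3566\right) = \left(-4\right) \frac{493749}{68} = - \frac{493749}{17} \approx -29044.0$)
$0 \cdot 4 \cdot 3 v = 0 \cdot 4 \cdot 3 \left(- \frac{493749}{17}\right) = 0 \cdot 3 \left(- \frac{493749}{17}\right) = 0 \left(- \frac{493749}{17}\right) = 0$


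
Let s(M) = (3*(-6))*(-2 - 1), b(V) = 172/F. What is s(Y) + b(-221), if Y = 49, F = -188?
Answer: 2495/47 ≈ 53.085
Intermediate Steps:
b(V) = -43/47 (b(V) = 172/(-188) = 172*(-1/188) = -43/47)
s(M) = 54 (s(M) = -18*(-3) = 54)
s(Y) + b(-221) = 54 - 43/47 = 2495/47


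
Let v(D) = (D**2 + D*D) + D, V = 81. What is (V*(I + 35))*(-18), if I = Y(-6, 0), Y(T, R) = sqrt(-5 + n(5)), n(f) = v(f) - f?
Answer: -51030 - 4374*sqrt(5) ≈ -60811.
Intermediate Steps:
v(D) = D + 2*D**2 (v(D) = (D**2 + D**2) + D = 2*D**2 + D = D + 2*D**2)
n(f) = -f + f*(1 + 2*f) (n(f) = f*(1 + 2*f) - f = -f + f*(1 + 2*f))
Y(T, R) = 3*sqrt(5) (Y(T, R) = sqrt(-5 + 2*5**2) = sqrt(-5 + 2*25) = sqrt(-5 + 50) = sqrt(45) = 3*sqrt(5))
I = 3*sqrt(5) ≈ 6.7082
(V*(I + 35))*(-18) = (81*(3*sqrt(5) + 35))*(-18) = (81*(35 + 3*sqrt(5)))*(-18) = (2835 + 243*sqrt(5))*(-18) = -51030 - 4374*sqrt(5)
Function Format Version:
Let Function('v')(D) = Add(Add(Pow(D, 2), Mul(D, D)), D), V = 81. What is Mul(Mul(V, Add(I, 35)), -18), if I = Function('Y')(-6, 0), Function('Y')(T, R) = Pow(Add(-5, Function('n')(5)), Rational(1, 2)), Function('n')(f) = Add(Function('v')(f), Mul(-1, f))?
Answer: Add(-51030, Mul(-4374, Pow(5, Rational(1, 2)))) ≈ -60811.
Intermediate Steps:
Function('v')(D) = Add(D, Mul(2, Pow(D, 2))) (Function('v')(D) = Add(Add(Pow(D, 2), Pow(D, 2)), D) = Add(Mul(2, Pow(D, 2)), D) = Add(D, Mul(2, Pow(D, 2))))
Function('n')(f) = Add(Mul(-1, f), Mul(f, Add(1, Mul(2, f)))) (Function('n')(f) = Add(Mul(f, Add(1, Mul(2, f))), Mul(-1, f)) = Add(Mul(-1, f), Mul(f, Add(1, Mul(2, f)))))
Function('Y')(T, R) = Mul(3, Pow(5, Rational(1, 2))) (Function('Y')(T, R) = Pow(Add(-5, Mul(2, Pow(5, 2))), Rational(1, 2)) = Pow(Add(-5, Mul(2, 25)), Rational(1, 2)) = Pow(Add(-5, 50), Rational(1, 2)) = Pow(45, Rational(1, 2)) = Mul(3, Pow(5, Rational(1, 2))))
I = Mul(3, Pow(5, Rational(1, 2))) ≈ 6.7082
Mul(Mul(V, Add(I, 35)), -18) = Mul(Mul(81, Add(Mul(3, Pow(5, Rational(1, 2))), 35)), -18) = Mul(Mul(81, Add(35, Mul(3, Pow(5, Rational(1, 2))))), -18) = Mul(Add(2835, Mul(243, Pow(5, Rational(1, 2)))), -18) = Add(-51030, Mul(-4374, Pow(5, Rational(1, 2))))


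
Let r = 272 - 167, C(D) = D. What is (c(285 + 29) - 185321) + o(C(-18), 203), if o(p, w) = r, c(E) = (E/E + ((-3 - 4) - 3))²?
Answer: -185135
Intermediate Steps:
r = 105
c(E) = 81 (c(E) = (1 + (-7 - 3))² = (1 - 10)² = (-9)² = 81)
o(p, w) = 105
(c(285 + 29) - 185321) + o(C(-18), 203) = (81 - 185321) + 105 = -185240 + 105 = -185135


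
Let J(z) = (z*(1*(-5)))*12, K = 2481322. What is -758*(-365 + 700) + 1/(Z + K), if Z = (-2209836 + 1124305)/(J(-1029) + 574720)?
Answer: -401021774826948310/1579261114589 ≈ -2.5393e+5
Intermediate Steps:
J(z) = -60*z (J(z) = (z*(-5))*12 = -5*z*12 = -60*z)
Z = -1085531/636460 (Z = (-2209836 + 1124305)/(-60*(-1029) + 574720) = -1085531/(61740 + 574720) = -1085531/636460 ≈ -1.7056)
-758*(-365 + 700) + 1/(Z + K) = -758*(-365 + 700) + 1/(-1085531/636460 + 2481322) = -758*335 + 1/(1579261114589/636460) = -253930 + 636460/1579261114589 = -401021774826948310/1579261114589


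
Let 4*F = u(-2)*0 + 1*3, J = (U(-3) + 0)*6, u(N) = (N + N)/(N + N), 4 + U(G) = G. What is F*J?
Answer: -63/2 ≈ -31.500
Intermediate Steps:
U(G) = -4 + G
u(N) = 1 (u(N) = (2*N)/((2*N)) = (2*N)*(1/(2*N)) = 1)
J = -42 (J = ((-4 - 3) + 0)*6 = (-7 + 0)*6 = -7*6 = -42)
F = 3/4 (F = (1*0 + 1*3)/4 = (0 + 3)/4 = (1/4)*3 = 3/4 ≈ 0.75000)
F*J = (3/4)*(-42) = -63/2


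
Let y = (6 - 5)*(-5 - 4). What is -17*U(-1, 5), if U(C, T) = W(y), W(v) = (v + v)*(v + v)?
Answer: -5508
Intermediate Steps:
y = -9 (y = 1*(-9) = -9)
W(v) = 4*v² (W(v) = (2*v)*(2*v) = 4*v²)
U(C, T) = 324 (U(C, T) = 4*(-9)² = 4*81 = 324)
-17*U(-1, 5) = -17*324 = -5508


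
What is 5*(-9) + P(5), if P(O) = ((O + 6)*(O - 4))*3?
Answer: -12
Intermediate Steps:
P(O) = 3*(-4 + O)*(6 + O) (P(O) = ((6 + O)*(-4 + O))*3 = ((-4 + O)*(6 + O))*3 = 3*(-4 + O)*(6 + O))
5*(-9) + P(5) = 5*(-9) + (-72 + 3*5² + 6*5) = -45 + (-72 + 3*25 + 30) = -45 + (-72 + 75 + 30) = -45 + 33 = -12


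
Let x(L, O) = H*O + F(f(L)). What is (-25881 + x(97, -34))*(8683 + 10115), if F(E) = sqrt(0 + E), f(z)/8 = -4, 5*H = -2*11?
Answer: -2418494286/5 + 75192*I*sqrt(2) ≈ -4.837e+8 + 1.0634e+5*I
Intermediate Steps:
H = -22/5 (H = (-2*11)/5 = (1/5)*(-22) = -22/5 ≈ -4.4000)
f(z) = -32 (f(z) = 8*(-4) = -32)
F(E) = sqrt(E)
x(L, O) = -22*O/5 + 4*I*sqrt(2) (x(L, O) = -22*O/5 + sqrt(-32) = -22*O/5 + 4*I*sqrt(2))
(-25881 + x(97, -34))*(8683 + 10115) = (-25881 + (-22/5*(-34) + 4*I*sqrt(2)))*(8683 + 10115) = (-25881 + (748/5 + 4*I*sqrt(2)))*18798 = (-128657/5 + 4*I*sqrt(2))*18798 = -2418494286/5 + 75192*I*sqrt(2)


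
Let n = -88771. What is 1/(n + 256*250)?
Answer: -1/24771 ≈ -4.0370e-5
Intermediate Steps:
1/(n + 256*250) = 1/(-88771 + 256*250) = 1/(-88771 + 64000) = 1/(-24771) = -1/24771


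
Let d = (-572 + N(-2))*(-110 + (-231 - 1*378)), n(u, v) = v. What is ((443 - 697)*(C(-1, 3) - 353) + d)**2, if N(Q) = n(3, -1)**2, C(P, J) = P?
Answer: 250465216225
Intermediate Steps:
N(Q) = 1 (N(Q) = (-1)**2 = 1)
d = 410549 (d = (-572 + 1)*(-110 + (-231 - 1*378)) = -571*(-110 + (-231 - 378)) = -571*(-110 - 609) = -571*(-719) = 410549)
((443 - 697)*(C(-1, 3) - 353) + d)**2 = ((443 - 697)*(-1 - 353) + 410549)**2 = (-254*(-354) + 410549)**2 = (89916 + 410549)**2 = 500465**2 = 250465216225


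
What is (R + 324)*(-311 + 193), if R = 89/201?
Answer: -7695134/201 ≈ -38284.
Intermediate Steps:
R = 89/201 (R = 89*(1/201) = 89/201 ≈ 0.44279)
(R + 324)*(-311 + 193) = (89/201 + 324)*(-311 + 193) = (65213/201)*(-118) = -7695134/201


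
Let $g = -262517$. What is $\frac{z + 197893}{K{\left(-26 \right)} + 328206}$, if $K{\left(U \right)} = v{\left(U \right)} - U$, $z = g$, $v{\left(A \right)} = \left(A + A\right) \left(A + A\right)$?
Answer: $- \frac{8078}{41367} \approx -0.19528$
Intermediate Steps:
$v{\left(A \right)} = 4 A^{2}$ ($v{\left(A \right)} = 2 A 2 A = 4 A^{2}$)
$z = -262517$
$K{\left(U \right)} = - U + 4 U^{2}$ ($K{\left(U \right)} = 4 U^{2} - U = - U + 4 U^{2}$)
$\frac{z + 197893}{K{\left(-26 \right)} + 328206} = \frac{-262517 + 197893}{- 26 \left(-1 + 4 \left(-26\right)\right) + 328206} = - \frac{64624}{- 26 \left(-1 - 104\right) + 328206} = - \frac{64624}{\left(-26\right) \left(-105\right) + 328206} = - \frac{64624}{2730 + 328206} = - \frac{64624}{330936} = \left(-64624\right) \frac{1}{330936} = - \frac{8078}{41367}$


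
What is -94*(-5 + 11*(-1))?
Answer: 1504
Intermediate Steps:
-94*(-5 + 11*(-1)) = -94*(-5 - 11) = -94*(-16) = 1504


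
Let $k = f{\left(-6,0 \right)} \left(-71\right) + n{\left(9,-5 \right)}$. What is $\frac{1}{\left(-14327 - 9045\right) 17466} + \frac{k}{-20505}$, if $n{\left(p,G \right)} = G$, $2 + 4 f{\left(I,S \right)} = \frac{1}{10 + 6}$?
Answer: $- \frac{31993932893}{22321215447360} \approx -0.0014333$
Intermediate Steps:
$f{\left(I,S \right)} = - \frac{31}{64}$ ($f{\left(I,S \right)} = - \frac{1}{2} + \frac{1}{4 \left(10 + 6\right)} = - \frac{1}{2} + \frac{1}{4 \cdot 16} = - \frac{1}{2} + \frac{1}{4} \cdot \frac{1}{16} = - \frac{1}{2} + \frac{1}{64} = - \frac{31}{64}$)
$k = \frac{1881}{64}$ ($k = \left(- \frac{31}{64}\right) \left(-71\right) - 5 = \frac{2201}{64} - 5 = \frac{1881}{64} \approx 29.391$)
$\frac{1}{\left(-14327 - 9045\right) 17466} + \frac{k}{-20505} = \frac{1}{\left(-14327 - 9045\right) 17466} + \frac{1881}{64 \left(-20505\right)} = \frac{1}{-23372} \cdot \frac{1}{17466} + \frac{1881}{64} \left(- \frac{1}{20505}\right) = \left(- \frac{1}{23372}\right) \frac{1}{17466} - \frac{627}{437440} = - \frac{1}{408215352} - \frac{627}{437440} = - \frac{31993932893}{22321215447360}$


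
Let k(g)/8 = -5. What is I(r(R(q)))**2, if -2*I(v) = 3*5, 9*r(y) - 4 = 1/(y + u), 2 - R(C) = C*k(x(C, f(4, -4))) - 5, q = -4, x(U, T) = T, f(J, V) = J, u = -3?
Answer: 225/4 ≈ 56.250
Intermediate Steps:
k(g) = -40 (k(g) = 8*(-5) = -40)
R(C) = 7 + 40*C (R(C) = 2 - (C*(-40) - 5) = 2 - (-40*C - 5) = 2 - (-5 - 40*C) = 2 + (5 + 40*C) = 7 + 40*C)
r(y) = 4/9 + 1/(9*(-3 + y)) (r(y) = 4/9 + 1/(9*(y - 3)) = 4/9 + 1/(9*(-3 + y)))
I(v) = -15/2 (I(v) = -3*5/2 = -1/2*15 = -15/2)
I(r(R(q)))**2 = (-15/2)**2 = 225/4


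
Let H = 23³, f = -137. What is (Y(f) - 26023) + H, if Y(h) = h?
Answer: -13993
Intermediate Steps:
H = 12167
(Y(f) - 26023) + H = (-137 - 26023) + 12167 = -26160 + 12167 = -13993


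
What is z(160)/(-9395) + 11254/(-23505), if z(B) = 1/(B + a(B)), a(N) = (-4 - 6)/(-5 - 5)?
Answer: -3404553527/7110709095 ≈ -0.47879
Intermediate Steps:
a(N) = 1 (a(N) = -10/(-10) = -10*(-1/10) = 1)
z(B) = 1/(1 + B) (z(B) = 1/(B + 1) = 1/(1 + B))
z(160)/(-9395) + 11254/(-23505) = 1/((1 + 160)*(-9395)) + 11254/(-23505) = -1/9395/161 + 11254*(-1/23505) = (1/161)*(-1/9395) - 11254/23505 = -1/1512595 - 11254/23505 = -3404553527/7110709095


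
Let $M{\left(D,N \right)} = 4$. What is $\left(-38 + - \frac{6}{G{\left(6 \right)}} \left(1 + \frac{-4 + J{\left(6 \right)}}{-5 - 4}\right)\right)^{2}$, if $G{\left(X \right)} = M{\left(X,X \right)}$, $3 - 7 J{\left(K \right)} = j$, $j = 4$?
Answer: $\frac{712336}{441} \approx 1615.3$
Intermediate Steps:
$J{\left(K \right)} = - \frac{1}{7}$ ($J{\left(K \right)} = \frac{3}{7} - \frac{4}{7} = - \frac{1}{7}$)
$G{\left(X \right)} = 4$
$\left(-38 + - \frac{6}{G{\left(6 \right)}} \left(1 + \frac{-4 + J{\left(6 \right)}}{-5 - 4}\right)\right)^{2} = \left(-38 + - \frac{6}{4} \left(1 + \frac{-4 - \frac{1}{7}}{-5 - 4}\right)\right)^{2} = \left(-38 + \left(-6\right) \frac{1}{4} \left(1 - \frac{29}{7 \left(-9\right)}\right)\right)^{2} = \left(-38 - \frac{3 \left(1 - - \frac{29}{63}\right)}{2}\right)^{2} = \left(-38 - \frac{3 \left(1 + \frac{29}{63}\right)}{2}\right)^{2} = \left(-38 - \frac{46}{21}\right)^{2} = \left(- \frac{844}{21}\right)^{2} = \frac{712336}{441}$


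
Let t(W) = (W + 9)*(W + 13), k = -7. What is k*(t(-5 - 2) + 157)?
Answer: -1183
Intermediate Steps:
t(W) = (9 + W)*(13 + W)
k*(t(-5 - 2) + 157) = -7*((117 + (-5 - 2)² + 22*(-5 - 2)) + 157) = -7*((117 + (-7)² + 22*(-7)) + 157) = -7*((117 + 49 - 154) + 157) = -7*(12 + 157) = -7*169 = -1183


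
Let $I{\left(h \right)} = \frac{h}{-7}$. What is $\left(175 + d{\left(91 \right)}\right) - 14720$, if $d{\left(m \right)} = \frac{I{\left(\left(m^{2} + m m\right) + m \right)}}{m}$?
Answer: $- \frac{101998}{7} \approx -14571.0$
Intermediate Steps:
$I{\left(h \right)} = - \frac{h}{7}$ ($I{\left(h \right)} = h \left(- \frac{1}{7}\right) = - \frac{h}{7}$)
$d{\left(m \right)} = \frac{- \frac{2 m^{2}}{7} - \frac{m}{7}}{m}$ ($d{\left(m \right)} = \frac{\left(- \frac{1}{7}\right) \left(\left(m^{2} + m m\right) + m\right)}{m} = \frac{\left(- \frac{1}{7}\right) \left(\left(m^{2} + m^{2}\right) + m\right)}{m} = \frac{\left(- \frac{1}{7}\right) \left(2 m^{2} + m\right)}{m} = \frac{\left(- \frac{1}{7}\right) \left(m + 2 m^{2}\right)}{m} = \frac{- \frac{2 m^{2}}{7} - \frac{m}{7}}{m}$)
$\left(175 + d{\left(91 \right)}\right) - 14720 = \left(175 - \frac{183}{7}\right) - 14720 = \frac{1042}{7} - 14720 = - \frac{101998}{7}$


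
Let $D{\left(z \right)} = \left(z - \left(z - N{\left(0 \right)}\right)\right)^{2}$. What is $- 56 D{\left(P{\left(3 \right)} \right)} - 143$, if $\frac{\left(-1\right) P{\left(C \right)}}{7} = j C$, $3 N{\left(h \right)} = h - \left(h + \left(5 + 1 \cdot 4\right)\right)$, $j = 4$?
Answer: $-647$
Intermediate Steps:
$N{\left(h \right)} = -3$ ($N{\left(h \right)} = \frac{h - \left(h + \left(5 + 1 \cdot 4\right)\right)}{3} = \frac{h - \left(h + \left(5 + 4\right)\right)}{3} = \frac{h - \left(h + 9\right)}{3} = \frac{h - \left(9 + h\right)}{3} = \frac{1}{3} \left(-9\right) = -3$)
$P{\left(C \right)} = - 28 C$ ($P{\left(C \right)} = - 7 \cdot 4 C = - 28 C$)
$D{\left(z \right)} = 9$ ($D{\left(z \right)} = \left(z - \left(3 + z\right)\right)^{2} = \left(-3\right)^{2} = 9$)
$- 56 D{\left(P{\left(3 \right)} \right)} - 143 = \left(-56\right) 9 - 143 = -504 - 143 = -647$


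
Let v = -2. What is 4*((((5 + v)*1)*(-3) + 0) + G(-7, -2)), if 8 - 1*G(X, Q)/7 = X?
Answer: 384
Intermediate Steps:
G(X, Q) = 56 - 7*X
4*((((5 + v)*1)*(-3) + 0) + G(-7, -2)) = 4*((((5 - 2)*1)*(-3) + 0) + (56 - 7*(-7))) = 4*(((3*1)*(-3) + 0) + (56 + 49)) = 4*((3*(-3) + 0) + 105) = 4*((-9 + 0) + 105) = 4*(-9 + 105) = 4*96 = 384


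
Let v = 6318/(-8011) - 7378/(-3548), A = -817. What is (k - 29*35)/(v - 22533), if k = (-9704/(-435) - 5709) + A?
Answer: 46480618245334/139291219724025 ≈ 0.33369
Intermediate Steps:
v = 18344447/14211514 (v = 6318*(-1/8011) - 7378*(-1/3548) = -6318/8011 + 3689/1774 = 18344447/14211514 ≈ 1.2908)
k = -2829106/435 (k = (-9704/(-435) - 5709) - 817 = (-9704*(-1/435) - 5709) - 817 = (9704/435 - 5709) - 817 = -2473711/435 - 817 = -2829106/435 ≈ -6503.7)
(k - 29*35)/(v - 22533) = (-2829106/435 - 29*35)/(18344447/14211514 - 22533) = (-2829106/435 - 1015)/(-320209700515/14211514) = -3270631/435*(-14211514/320209700515) = 46480618245334/139291219724025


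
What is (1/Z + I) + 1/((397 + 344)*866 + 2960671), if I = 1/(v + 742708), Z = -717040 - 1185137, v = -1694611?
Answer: -941198239481/724753419950062143 ≈ -1.2986e-6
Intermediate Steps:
Z = -1902177
I = -1/951903 (I = 1/(-1694611 + 742708) = 1/(-951903) = -1/951903 ≈ -1.0505e-6)
(1/Z + I) + 1/((397 + 344)*866 + 2960671) = (1/(-1902177) - 1/951903) + 1/((397 + 344)*866 + 2960671) = (-1/1902177 - 1/951903) + 1/(741*866 + 2960671) = -317120/201187554759 + 1/(641706 + 2960671) = -317120/201187554759 + 1/3602377 = -941198239481/724753419950062143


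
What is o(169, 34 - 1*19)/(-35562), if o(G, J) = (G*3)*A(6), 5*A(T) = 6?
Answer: -507/29635 ≈ -0.017108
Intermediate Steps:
A(T) = 6/5 (A(T) = (1/5)*6 = 6/5)
o(G, J) = 18*G/5 (o(G, J) = (G*3)*(6/5) = (3*G)*(6/5) = 18*G/5)
o(169, 34 - 1*19)/(-35562) = ((18/5)*169)/(-35562) = (3042/5)*(-1/35562) = -507/29635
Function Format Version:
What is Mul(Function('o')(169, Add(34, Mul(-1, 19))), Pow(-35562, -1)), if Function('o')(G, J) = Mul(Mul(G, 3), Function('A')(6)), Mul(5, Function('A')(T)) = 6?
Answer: Rational(-507, 29635) ≈ -0.017108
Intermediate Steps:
Function('A')(T) = Rational(6, 5) (Function('A')(T) = Mul(Rational(1, 5), 6) = Rational(6, 5))
Function('o')(G, J) = Mul(Rational(18, 5), G) (Function('o')(G, J) = Mul(Mul(G, 3), Rational(6, 5)) = Mul(Mul(3, G), Rational(6, 5)) = Mul(Rational(18, 5), G))
Mul(Function('o')(169, Add(34, Mul(-1, 19))), Pow(-35562, -1)) = Mul(Mul(Rational(18, 5), 169), Pow(-35562, -1)) = Mul(Rational(3042, 5), Rational(-1, 35562)) = Rational(-507, 29635)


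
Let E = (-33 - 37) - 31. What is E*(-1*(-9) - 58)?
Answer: 4949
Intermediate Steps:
E = -101 (E = -70 - 31 = -101)
E*(-1*(-9) - 58) = -101*(-1*(-9) - 58) = -101*(9 - 58) = -101*(-49) = 4949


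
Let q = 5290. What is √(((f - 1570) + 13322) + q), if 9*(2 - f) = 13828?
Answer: 4*√8723/3 ≈ 124.53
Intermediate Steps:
f = -13810/9 (f = 2 - ⅑*13828 = 2 - 13828/9 = -13810/9 ≈ -1534.4)
√(((f - 1570) + 13322) + q) = √(((-13810/9 - 1570) + 13322) + 5290) = √((-27940/9 + 13322) + 5290) = √(91958/9 + 5290) = √(139568/9) = 4*√8723/3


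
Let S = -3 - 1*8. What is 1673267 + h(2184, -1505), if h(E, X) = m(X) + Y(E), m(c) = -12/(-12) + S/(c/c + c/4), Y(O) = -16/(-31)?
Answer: 77858858688/46531 ≈ 1.6733e+6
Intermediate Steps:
Y(O) = 16/31 (Y(O) = -16*(-1/31) = 16/31)
S = -11 (S = -3 - 8 = -11)
m(c) = 1 - 11/(1 + c/4) (m(c) = -12/(-12) - 11/(c/c + c/4) = -12*(-1/12) - 11/(1 + c*(¼)) = 1 - 11/(1 + c/4))
h(E, X) = 16/31 + (-40 + X)/(4 + X) (h(E, X) = (-40 + X)/(4 + X) + 16/31 = 16/31 + (-40 + X)/(4 + X))
1673267 + h(2184, -1505) = 1673267 + (-1176 + 47*(-1505))/(31*(4 - 1505)) = 1673267 + (1/31)*(-1176 - 70735)/(-1501) = 1673267 + (1/31)*(-1/1501)*(-71911) = 1673267 + 71911/46531 = 77858858688/46531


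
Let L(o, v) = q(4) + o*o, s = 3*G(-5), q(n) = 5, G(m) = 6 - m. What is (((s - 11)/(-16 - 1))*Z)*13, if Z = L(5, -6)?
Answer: -8580/17 ≈ -504.71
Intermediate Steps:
s = 33 (s = 3*(6 - 1*(-5)) = 3*(6 + 5) = 3*11 = 33)
L(o, v) = 5 + o**2 (L(o, v) = 5 + o*o = 5 + o**2)
Z = 30 (Z = 5 + 5**2 = 5 + 25 = 30)
(((s - 11)/(-16 - 1))*Z)*13 = (((33 - 11)/(-16 - 1))*30)*13 = ((22/(-17))*30)*13 = ((22*(-1/17))*30)*13 = -22/17*30*13 = -660/17*13 = -8580/17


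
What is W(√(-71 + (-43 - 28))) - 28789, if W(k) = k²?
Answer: -28931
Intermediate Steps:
W(√(-71 + (-43 - 28))) - 28789 = (√(-71 + (-43 - 28)))² - 28789 = (√(-71 - 71))² - 28789 = (√(-142))² - 28789 = (I*√142)² - 28789 = -142 - 28789 = -28931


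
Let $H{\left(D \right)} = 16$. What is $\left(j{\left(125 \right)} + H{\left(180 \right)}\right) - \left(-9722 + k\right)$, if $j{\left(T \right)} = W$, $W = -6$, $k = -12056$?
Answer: $21788$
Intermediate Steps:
$j{\left(T \right)} = -6$
$\left(j{\left(125 \right)} + H{\left(180 \right)}\right) - \left(-9722 + k\right) = \left(-6 + 16\right) + \left(9722 - -12056\right) = 10 + \left(9722 + 12056\right) = 10 + 21778 = 21788$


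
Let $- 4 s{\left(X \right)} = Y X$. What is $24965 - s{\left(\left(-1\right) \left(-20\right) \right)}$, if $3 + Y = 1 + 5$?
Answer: $24980$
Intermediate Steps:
$Y = 3$ ($Y = -3 + \left(1 + 5\right) = -3 + 6 = 3$)
$s{\left(X \right)} = - \frac{3 X}{4}$
$24965 - s{\left(\left(-1\right) \left(-20\right) \right)} = 24965 - - \frac{3 \left(\left(-1\right) \left(-20\right)\right)}{4} = 24965 - \left(- \frac{3}{4}\right) 20 = 24965 - -15 = 24965 + 15 = 24980$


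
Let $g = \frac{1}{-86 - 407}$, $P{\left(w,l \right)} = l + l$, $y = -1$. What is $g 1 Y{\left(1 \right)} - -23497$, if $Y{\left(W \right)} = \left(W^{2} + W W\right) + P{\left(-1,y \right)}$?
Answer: $23497$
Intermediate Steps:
$P{\left(w,l \right)} = 2 l$
$g = - \frac{1}{493}$ ($g = \frac{1}{-493} = - \frac{1}{493} \approx -0.0020284$)
$Y{\left(W \right)} = -2 + 2 W^{2}$ ($Y{\left(W \right)} = \left(W^{2} + W W\right) + 2 \left(-1\right) = \left(W^{2} + W^{2}\right) - 2 = 2 W^{2} - 2 = -2 + 2 W^{2}$)
$g 1 Y{\left(1 \right)} - -23497 = - \frac{1 \left(-2 + 2 \cdot 1^{2}\right)}{493} - -23497 = - \frac{1 \left(-2 + 2 \cdot 1\right)}{493} + 23497 = - \frac{1 \left(-2 + 2\right)}{493} + 23497 = - \frac{1 \cdot 0}{493} + 23497 = \left(- \frac{1}{493}\right) 0 + 23497 = 0 + 23497 = 23497$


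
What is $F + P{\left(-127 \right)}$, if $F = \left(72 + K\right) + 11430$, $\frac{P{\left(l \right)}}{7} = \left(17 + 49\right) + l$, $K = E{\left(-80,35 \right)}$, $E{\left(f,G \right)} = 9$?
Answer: $11084$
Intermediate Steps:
$K = 9$
$P{\left(l \right)} = 462 + 7 l$ ($P{\left(l \right)} = 7 \left(\left(17 + 49\right) + l\right) = 7 \left(66 + l\right) = 462 + 7 l$)
$F = 11511$ ($F = \left(72 + 9\right) + 11430 = 81 + 11430 = 11511$)
$F + P{\left(-127 \right)} = 11511 + \left(462 + 7 \left(-127\right)\right) = 11511 + \left(462 - 889\right) = 11511 - 427 = 11084$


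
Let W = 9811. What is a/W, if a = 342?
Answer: 342/9811 ≈ 0.034859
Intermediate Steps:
a/W = 342/9811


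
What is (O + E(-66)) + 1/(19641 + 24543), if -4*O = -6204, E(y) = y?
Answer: 65613241/44184 ≈ 1485.0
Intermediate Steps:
O = 1551 (O = -¼*(-6204) = 1551)
(O + E(-66)) + 1/(19641 + 24543) = (1551 - 66) + 1/(19641 + 24543) = 1485 + 1/44184 = 65613241/44184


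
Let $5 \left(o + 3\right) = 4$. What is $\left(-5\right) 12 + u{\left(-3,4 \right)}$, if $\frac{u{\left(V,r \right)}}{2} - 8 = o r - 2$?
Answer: $- \frac{328}{5} \approx -65.6$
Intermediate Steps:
$o = - \frac{11}{5}$ ($o = -3 + \frac{1}{5} \cdot 4 = -3 + \frac{4}{5} = - \frac{11}{5} \approx -2.2$)
$u{\left(V,r \right)} = 12 - \frac{22 r}{5}$ ($u{\left(V,r \right)} = 16 + 2 \left(- \frac{11 r}{5} - 2\right) = 16 + 2 \left(-2 - \frac{11 r}{5}\right) = 16 - \left(4 + \frac{22 r}{5}\right) = 12 - \frac{22 r}{5}$)
$\left(-5\right) 12 + u{\left(-3,4 \right)} = \left(-5\right) 12 + \left(12 - \frac{88}{5}\right) = -60 + \left(12 - \frac{88}{5}\right) = -60 - \frac{28}{5} = - \frac{328}{5}$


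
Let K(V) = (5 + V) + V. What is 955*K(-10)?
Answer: -14325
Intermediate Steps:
K(V) = 5 + 2*V
955*K(-10) = 955*(5 + 2*(-10)) = 955*(5 - 20) = 955*(-15) = -14325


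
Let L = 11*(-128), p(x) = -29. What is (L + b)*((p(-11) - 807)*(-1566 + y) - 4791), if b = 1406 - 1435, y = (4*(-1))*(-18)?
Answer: -1787905341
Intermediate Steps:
y = 72 (y = -4*(-18) = 72)
b = -29
L = -1408
(L + b)*((p(-11) - 807)*(-1566 + y) - 4791) = (-1408 - 29)*((-29 - 807)*(-1566 + 72) - 4791) = -1437*(-836*(-1494) - 4791) = -1437*(1248984 - 4791) = -1437*1244193 = -1787905341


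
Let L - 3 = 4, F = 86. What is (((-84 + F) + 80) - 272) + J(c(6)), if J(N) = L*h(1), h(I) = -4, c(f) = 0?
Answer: -218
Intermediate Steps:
L = 7 (L = 3 + 4 = 7)
J(N) = -28 (J(N) = 7*(-4) = -28)
(((-84 + F) + 80) - 272) + J(c(6)) = (((-84 + 86) + 80) - 272) - 28 = ((2 + 80) - 272) - 28 = (82 - 272) - 28 = -190 - 28 = -218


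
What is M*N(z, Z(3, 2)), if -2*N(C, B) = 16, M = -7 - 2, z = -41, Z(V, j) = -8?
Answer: 72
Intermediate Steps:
M = -9
N(C, B) = -8 (N(C, B) = -½*16 = -8)
M*N(z, Z(3, 2)) = -9*(-8) = 72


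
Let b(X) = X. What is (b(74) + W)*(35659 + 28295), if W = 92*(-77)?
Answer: -448317540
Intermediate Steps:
W = -7084
(b(74) + W)*(35659 + 28295) = (74 - 7084)*(35659 + 28295) = -7010*63954 = -448317540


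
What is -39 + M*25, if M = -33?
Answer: -864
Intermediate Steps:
-39 + M*25 = -39 - 33*25 = -39 - 825 = -864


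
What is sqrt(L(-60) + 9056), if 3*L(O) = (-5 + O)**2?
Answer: sqrt(94179)/3 ≈ 102.30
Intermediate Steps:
L(O) = (-5 + O)**2/3
sqrt(L(-60) + 9056) = sqrt((-5 - 60)**2/3 + 9056) = sqrt((1/3)*(-65)**2 + 9056) = sqrt((1/3)*4225 + 9056) = sqrt(4225/3 + 9056) = sqrt(31393/3) = sqrt(94179)/3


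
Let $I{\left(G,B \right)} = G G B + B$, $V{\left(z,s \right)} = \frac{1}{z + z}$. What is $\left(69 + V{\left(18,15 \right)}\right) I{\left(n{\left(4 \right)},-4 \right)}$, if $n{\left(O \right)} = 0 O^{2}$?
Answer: $- \frac{2485}{9} \approx -276.11$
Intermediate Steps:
$n{\left(O \right)} = 0$
$V{\left(z,s \right)} = \frac{1}{2 z}$
$I{\left(G,B \right)} = B + B G^{2}$ ($I{\left(G,B \right)} = G^{2} B + B = B G^{2} + B = B + B G^{2}$)
$\left(69 + V{\left(18,15 \right)}\right) I{\left(n{\left(4 \right)},-4 \right)} = \left(69 + \frac{1}{2 \cdot 18}\right) \left(- 4 \left(1 + 0^{2}\right)\right) = \left(69 + \frac{1}{2} \cdot \frac{1}{18}\right) \left(- 4 \left(1 + 0\right)\right) = \left(69 + \frac{1}{36}\right) \left(\left(-4\right) 1\right) = \frac{2485}{36} \left(-4\right) = - \frac{2485}{9}$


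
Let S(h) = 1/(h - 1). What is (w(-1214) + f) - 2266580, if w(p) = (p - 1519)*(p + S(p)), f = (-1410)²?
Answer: 1230950621/405 ≈ 3.0394e+6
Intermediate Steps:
S(h) = 1/(-1 + h)
f = 1988100
w(p) = (-1519 + p)*(p + 1/(-1 + p)) (w(p) = (p - 1519)*(p + 1/(-1 + p)) = (-1519 + p)*(p + 1/(-1 + p)))
(w(-1214) + f) - 2266580 = ((-1519 - 1214 - 1214*(-1 - 1214)*(-1519 - 1214))/(-1 - 1214) + 1988100) - 2266580 = ((-1519 - 1214 - 1214*(-1215)*(-2733))/(-1215) + 1988100) - 2266580 = (-(-1519 - 1214 - 4031202330)/1215 + 1988100) - 2266580 = (-1/1215*(-4031205063) + 1988100) - 2266580 = (1343735021/405 + 1988100) - 2266580 = 2148915521/405 - 2266580 = 1230950621/405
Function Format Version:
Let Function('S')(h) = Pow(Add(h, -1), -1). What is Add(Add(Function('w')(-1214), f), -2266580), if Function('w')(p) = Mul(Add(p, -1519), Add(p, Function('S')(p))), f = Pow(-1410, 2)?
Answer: Rational(1230950621, 405) ≈ 3.0394e+6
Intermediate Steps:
Function('S')(h) = Pow(Add(-1, h), -1)
f = 1988100
Function('w')(p) = Mul(Add(-1519, p), Add(p, Pow(Add(-1, p), -1))) (Function('w')(p) = Mul(Add(p, -1519), Add(p, Pow(Add(-1, p), -1))) = Mul(Add(-1519, p), Add(p, Pow(Add(-1, p), -1))))
Add(Add(Function('w')(-1214), f), -2266580) = Add(Add(Mul(Pow(Add(-1, -1214), -1), Add(-1519, -1214, Mul(-1214, Add(-1, -1214), Add(-1519, -1214)))), 1988100), -2266580) = Add(Add(Mul(Pow(-1215, -1), Add(-1519, -1214, Mul(-1214, -1215, -2733))), 1988100), -2266580) = Add(Add(Mul(Rational(-1, 1215), Add(-1519, -1214, -4031202330)), 1988100), -2266580) = Add(Add(Mul(Rational(-1, 1215), -4031205063), 1988100), -2266580) = Add(Add(Rational(1343735021, 405), 1988100), -2266580) = Add(Rational(2148915521, 405), -2266580) = Rational(1230950621, 405)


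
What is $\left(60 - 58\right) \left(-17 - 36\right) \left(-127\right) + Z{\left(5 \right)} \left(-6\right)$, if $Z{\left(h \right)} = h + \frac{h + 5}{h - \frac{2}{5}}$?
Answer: $\frac{308636}{23} \approx 13419.0$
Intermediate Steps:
$Z{\left(h \right)} = h + \frac{5 + h}{- \frac{2}{5} + h}$ ($Z{\left(h \right)} = h + \frac{5 + h}{h - \frac{2}{5}} = h + \frac{5 + h}{- \frac{2}{5} + h}$)
$\left(60 - 58\right) \left(-17 - 36\right) \left(-127\right) + Z{\left(5 \right)} \left(-6\right) = \left(60 - 58\right) \left(-17 - 36\right) \left(-127\right) + \frac{25 + 3 \cdot 5 + 5 \cdot 5^{2}}{-2 + 5 \cdot 5} \left(-6\right) = 2 \left(-53\right) \left(-127\right) + \frac{25 + 15 + 5 \cdot 25}{-2 + 25} \left(-6\right) = \left(-106\right) \left(-127\right) + \frac{25 + 15 + 125}{23} \left(-6\right) = 13462 + \frac{1}{23} \cdot 165 \left(-6\right) = 13462 + \frac{165}{23} \left(-6\right) = 13462 - \frac{990}{23} = \frac{308636}{23}$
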